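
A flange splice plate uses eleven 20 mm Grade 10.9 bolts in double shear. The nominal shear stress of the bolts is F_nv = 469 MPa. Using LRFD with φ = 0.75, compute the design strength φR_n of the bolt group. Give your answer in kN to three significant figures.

A_b = π × 20² / 4 = 314.2 mm².
R_n = F_nv · A_b · n · n_s = 469 × 314.2 × 11 × 2 / 1000 = 3241 kN.
Design strength φR_n = 0.75 × 3241 = 2430 kN.

2430 kN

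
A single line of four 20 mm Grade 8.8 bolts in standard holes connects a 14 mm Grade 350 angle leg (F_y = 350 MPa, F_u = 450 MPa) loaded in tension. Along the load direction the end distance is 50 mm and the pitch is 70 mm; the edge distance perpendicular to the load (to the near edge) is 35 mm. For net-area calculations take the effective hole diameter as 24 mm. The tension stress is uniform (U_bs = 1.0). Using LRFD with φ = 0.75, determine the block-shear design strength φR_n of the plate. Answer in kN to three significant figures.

Shear plane L_v = 50 + 3·70 = 260 mm; A_gv = 260 × 14 = 3640 mm².
A_nv = (260 − 3.5·24) × 14 = 2464 mm².
A_nt = (35 − 0.5·24) × 14 = 322 mm².
0.6 F_u A_nv = 665.3 kN; 0.6 F_y A_gv = 764.4 kN → shear rupture governs the shear term.
R_n = 665.3 + 1.0 × 450 × 322 / 1000 = 810.2 kN.
Design strength φR_n = 0.75 × 810.2 = 608 kN.

608 kN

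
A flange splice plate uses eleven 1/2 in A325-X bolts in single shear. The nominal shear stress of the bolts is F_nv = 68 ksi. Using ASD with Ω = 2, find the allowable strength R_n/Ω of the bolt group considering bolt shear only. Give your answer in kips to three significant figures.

A_b = π × 0.5² / 4 = 0.1963 in².
R_n = F_nv · A_b · n · n_s = 68 × 0.1963 × 11 × 1 = 146.9 kips.
Allowable strength R_n/Ω = 146.9 / 2 = 73.4 kips.

73.4 kips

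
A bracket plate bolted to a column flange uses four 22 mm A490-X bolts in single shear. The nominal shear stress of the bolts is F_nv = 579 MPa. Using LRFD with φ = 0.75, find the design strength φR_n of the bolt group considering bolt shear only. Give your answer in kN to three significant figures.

A_b = π × 22² / 4 = 380.1 mm².
R_n = F_nv · A_b · n · n_s = 579 × 380.1 × 4 × 1 / 1000 = 880.4 kN.
Design strength φR_n = 0.75 × 880.4 = 660 kN.

660 kN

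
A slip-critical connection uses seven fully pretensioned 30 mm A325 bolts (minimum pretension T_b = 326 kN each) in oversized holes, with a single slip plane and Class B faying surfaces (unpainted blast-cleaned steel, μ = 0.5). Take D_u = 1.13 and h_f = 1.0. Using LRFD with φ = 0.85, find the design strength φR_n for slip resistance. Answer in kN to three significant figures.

R_n = μ · D_u · h_f · T_b · n_s · n_b = 0.5 × 1.13 × 1.0 × 326 × 1 × 7 = 1289 kN.
Design strength φR_n = 0.85 × 1289 = 1100 kN.

1100 kN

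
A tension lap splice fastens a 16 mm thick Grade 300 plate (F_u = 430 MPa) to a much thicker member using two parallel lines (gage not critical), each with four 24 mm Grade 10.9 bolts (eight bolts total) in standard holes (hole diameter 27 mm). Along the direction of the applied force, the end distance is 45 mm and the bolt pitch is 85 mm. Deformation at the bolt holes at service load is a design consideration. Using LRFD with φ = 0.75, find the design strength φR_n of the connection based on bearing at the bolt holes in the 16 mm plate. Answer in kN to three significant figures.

2170 kN

Per bolt r_n = 1.2 l_c t F_u ≤ 2.4 d t F_u; upper limit = 2.4 × 24 × 16 × 430 / 1000 = 396.3 kN.
Edge bolt: l_c = 45 − 27/2 = 31.5 mm → 1.2 × 31.5 × 16 × 430 / 1000 = 260.1 → r_n = 260.1 kN.
Interior bolts: l_c = 85 − 27 = 58 mm → 1.2 × 58 × 16 × 430 / 1000 = 478.8 → r_n = 396.3 kN.
R_n = 2 × 260.1 + 6 × 396.3 = 2898 kN.
Design strength φR_n = 0.75 × 2898 = 2170 kN.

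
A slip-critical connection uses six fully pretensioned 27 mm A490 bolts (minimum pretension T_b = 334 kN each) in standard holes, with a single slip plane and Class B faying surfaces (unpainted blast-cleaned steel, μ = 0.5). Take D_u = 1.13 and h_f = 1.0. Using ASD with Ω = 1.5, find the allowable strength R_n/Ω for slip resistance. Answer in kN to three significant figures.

R_n = μ · D_u · h_f · T_b · n_s · n_b = 0.5 × 1.13 × 1.0 × 334 × 1 × 6 = 1132 kN.
Allowable strength R_n/Ω = 1132 / 1.5 = 755 kN.

755 kN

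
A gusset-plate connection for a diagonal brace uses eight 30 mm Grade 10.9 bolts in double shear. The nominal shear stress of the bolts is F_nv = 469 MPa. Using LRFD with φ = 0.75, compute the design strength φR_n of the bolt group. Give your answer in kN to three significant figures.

3980 kN

A_b = π × 30² / 4 = 706.9 mm².
R_n = F_nv · A_b · n · n_s = 469 × 706.9 × 8 × 2 / 1000 = 5304 kN.
Design strength φR_n = 0.75 × 5304 = 3980 kN.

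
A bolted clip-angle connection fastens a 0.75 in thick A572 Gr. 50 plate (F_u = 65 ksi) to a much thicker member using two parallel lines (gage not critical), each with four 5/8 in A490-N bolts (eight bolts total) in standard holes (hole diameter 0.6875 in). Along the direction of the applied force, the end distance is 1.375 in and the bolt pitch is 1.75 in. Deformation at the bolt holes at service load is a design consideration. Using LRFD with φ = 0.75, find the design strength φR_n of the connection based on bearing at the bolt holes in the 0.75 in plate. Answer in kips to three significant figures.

370 kips

Per bolt r_n = 1.2 l_c t F_u ≤ 2.4 d t F_u; upper limit = 2.4 × 0.625 × 0.75 × 65 = 73.12 kips.
Edge bolt: l_c = 1.375 − 0.6875/2 = 1.031 in → 1.2 × 1.031 × 0.75 × 65 = 60.33 → r_n = 60.33 kips.
Interior bolts: l_c = 1.75 − 0.6875 = 1.062 in → 1.2 × 1.062 × 0.75 × 65 = 62.16 → r_n = 62.16 kips.
R_n = 2 × 60.33 + 6 × 62.16 = 493.6 kips.
Design strength φR_n = 0.75 × 493.6 = 370 kips.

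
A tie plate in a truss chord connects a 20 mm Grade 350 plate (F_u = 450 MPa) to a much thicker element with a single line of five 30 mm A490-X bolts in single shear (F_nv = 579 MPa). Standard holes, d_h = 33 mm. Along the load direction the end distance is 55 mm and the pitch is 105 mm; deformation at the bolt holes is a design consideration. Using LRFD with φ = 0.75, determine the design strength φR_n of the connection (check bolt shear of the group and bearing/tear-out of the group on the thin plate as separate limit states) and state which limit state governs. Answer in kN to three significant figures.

Bolt shear: A_b = π·30²/4 = 706.9 mm²; R_n = 579 × 706.9 × 5 × 1 / 1000 = 2046 kN → 0.75 × 2046 = 1530 kN.
Bearing (1.2 l_c t F_u ≤ 2.4 d t F_u): upper limit = 2.4·30·20·450 / 1000 = 648 kN.
  Edge l_c = 55 − 33/2 = 38.5 → r_n = 415.8 kN; interior l_c = 105 − 33 = 72 → r_n = 648 kN.
  R_n,bearing = 1·415.8 + 4·648 = 3008 kN → 0.75 × 3008 = 2260 kN.
Bolt shear governs: 1530 kN.

1530 kN (bolt shear governs)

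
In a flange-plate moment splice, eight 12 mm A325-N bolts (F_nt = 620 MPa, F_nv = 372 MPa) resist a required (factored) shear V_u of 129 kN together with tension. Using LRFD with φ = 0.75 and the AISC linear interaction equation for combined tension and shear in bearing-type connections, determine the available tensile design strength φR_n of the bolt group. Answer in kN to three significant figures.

A_b = π·12²/4 = 113.1 mm²; f_rv = 129 × 1000 / (8 × 113.1) = 142.6 MPa.
F'_nt = 1.3 F_nt − (F_nt / φF_nv) f_rv = 1.3·620 − (620/(0.75·372))·142.6 = 489.2 MPa, capped at F_nt → F'_nt = 489.2 MPa.
R_n = F'_nt · A_b · n = 489.2 × 113.1 × 8 / 1000 = 442.6 kN.
Design strength φR_n = 0.75 × 442.6 = 332 kN.

332 kN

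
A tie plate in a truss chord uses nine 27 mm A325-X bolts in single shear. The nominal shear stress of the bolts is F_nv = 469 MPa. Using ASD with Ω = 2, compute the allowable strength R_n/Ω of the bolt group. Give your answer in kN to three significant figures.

A_b = π × 27² / 4 = 572.6 mm².
R_n = F_nv · A_b · n · n_s = 469 × 572.6 × 9 × 1 / 1000 = 2417 kN.
Allowable strength R_n/Ω = 2417 / 2 = 1210 kN.

1210 kN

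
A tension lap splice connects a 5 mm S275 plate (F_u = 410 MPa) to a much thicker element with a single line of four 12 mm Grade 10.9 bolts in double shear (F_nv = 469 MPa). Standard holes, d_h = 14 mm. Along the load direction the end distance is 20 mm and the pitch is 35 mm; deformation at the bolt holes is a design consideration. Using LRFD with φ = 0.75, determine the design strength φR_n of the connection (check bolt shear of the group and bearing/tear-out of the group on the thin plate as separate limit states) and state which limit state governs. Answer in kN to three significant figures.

Bolt shear: A_b = π·12²/4 = 113.1 mm²; R_n = 469 × 113.1 × 4 × 2 / 1000 = 424.3 kN → 0.75 × 424.3 = 318 kN.
Bearing (1.2 l_c t F_u ≤ 2.4 d t F_u): upper limit = 2.4·12·5·410 / 1000 = 59.04 kN.
  Edge l_c = 20 − 14/2 = 13 → r_n = 31.98 kN; interior l_c = 35 − 14 = 21 → r_n = 51.66 kN.
  R_n,bearing = 1·31.98 + 3·51.66 = 187 kN → 0.75 × 187 = 140 kN.
Bearing governs: 140 kN.

140 kN (bearing governs)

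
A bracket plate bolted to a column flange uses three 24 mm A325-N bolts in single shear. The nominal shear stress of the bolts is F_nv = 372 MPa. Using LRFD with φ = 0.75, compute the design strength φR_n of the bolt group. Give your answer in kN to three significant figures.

379 kN

A_b = π × 24² / 4 = 452.4 mm².
R_n = F_nv · A_b · n · n_s = 372 × 452.4 × 3 × 1 / 1000 = 504.9 kN.
Design strength φR_n = 0.75 × 504.9 = 379 kN.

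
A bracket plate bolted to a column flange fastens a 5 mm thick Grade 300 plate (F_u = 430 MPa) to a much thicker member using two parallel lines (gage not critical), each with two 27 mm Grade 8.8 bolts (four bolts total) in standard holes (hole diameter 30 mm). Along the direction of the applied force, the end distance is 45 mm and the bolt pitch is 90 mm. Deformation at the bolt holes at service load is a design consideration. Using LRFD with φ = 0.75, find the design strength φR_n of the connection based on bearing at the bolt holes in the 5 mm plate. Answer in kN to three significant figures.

Per bolt r_n = 1.2 l_c t F_u ≤ 2.4 d t F_u; upper limit = 2.4 × 27 × 5 × 430 / 1000 = 139.3 kN.
Edge bolt: l_c = 45 − 30/2 = 30 mm → 1.2 × 30 × 5 × 430 / 1000 = 77.4 → r_n = 77.4 kN.
Interior bolts: l_c = 90 − 30 = 60 mm → 1.2 × 60 × 5 × 430 / 1000 = 154.8 → r_n = 139.3 kN.
R_n = 2 × 77.4 + 2 × 139.3 = 433.4 kN.
Design strength φR_n = 0.75 × 433.4 = 325 kN.

325 kN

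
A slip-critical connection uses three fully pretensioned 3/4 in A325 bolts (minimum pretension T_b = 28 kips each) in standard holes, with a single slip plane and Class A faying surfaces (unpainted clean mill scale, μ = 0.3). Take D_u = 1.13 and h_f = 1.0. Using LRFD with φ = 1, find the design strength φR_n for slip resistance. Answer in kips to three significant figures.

R_n = μ · D_u · h_f · T_b · n_s · n_b = 0.3 × 1.13 × 1.0 × 28 × 1 × 3 = 28.48 kips.
Design strength φR_n = 1 × 28.48 = 28.5 kips.

28.5 kips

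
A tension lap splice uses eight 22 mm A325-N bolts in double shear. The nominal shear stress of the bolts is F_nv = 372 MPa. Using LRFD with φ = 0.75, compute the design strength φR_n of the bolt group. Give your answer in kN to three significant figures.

1700 kN

A_b = π × 22² / 4 = 380.1 mm².
R_n = F_nv · A_b · n · n_s = 372 × 380.1 × 8 × 2 / 1000 = 2263 kN.
Design strength φR_n = 0.75 × 2263 = 1700 kN.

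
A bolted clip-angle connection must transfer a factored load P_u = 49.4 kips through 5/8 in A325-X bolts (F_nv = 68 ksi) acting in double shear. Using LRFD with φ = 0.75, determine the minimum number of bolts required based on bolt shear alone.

2 bolts

A_b = π·0.625²/4 = 0.3068 in².
Per-bolt design strength φR_n = 0.75 × 68 × 0.3068 × 2 = 31.29 kips.
n ≥ 49.4 / 31.29 = 1.579 → use 2 bolts.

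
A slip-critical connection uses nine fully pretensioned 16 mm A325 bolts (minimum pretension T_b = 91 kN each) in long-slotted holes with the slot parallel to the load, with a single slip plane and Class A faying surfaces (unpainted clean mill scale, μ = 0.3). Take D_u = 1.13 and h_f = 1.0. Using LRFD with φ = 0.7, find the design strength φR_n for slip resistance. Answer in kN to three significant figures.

R_n = μ · D_u · h_f · T_b · n_s · n_b = 0.3 × 1.13 × 1.0 × 91 × 1 × 9 = 277.6 kN.
Design strength φR_n = 0.7 × 277.6 = 194 kN.

194 kN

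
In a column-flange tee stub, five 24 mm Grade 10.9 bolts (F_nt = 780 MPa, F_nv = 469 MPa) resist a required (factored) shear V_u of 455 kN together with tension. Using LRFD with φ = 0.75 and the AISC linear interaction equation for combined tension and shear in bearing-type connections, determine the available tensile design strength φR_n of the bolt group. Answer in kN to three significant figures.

A_b = π·24²/4 = 452.4 mm²; f_rv = 455 × 1000 / (5 × 452.4) = 201.2 MPa.
F'_nt = 1.3 F_nt − (F_nt / φF_nv) f_rv = 1.3·780 − (780/(0.75·469))·201.2 = 567.9 MPa, capped at F_nt → F'_nt = 567.9 MPa.
R_n = F'_nt · A_b · n = 567.9 × 452.4 × 5 / 1000 = 1285 kN.
Design strength φR_n = 0.75 × 1285 = 963 kN.

963 kN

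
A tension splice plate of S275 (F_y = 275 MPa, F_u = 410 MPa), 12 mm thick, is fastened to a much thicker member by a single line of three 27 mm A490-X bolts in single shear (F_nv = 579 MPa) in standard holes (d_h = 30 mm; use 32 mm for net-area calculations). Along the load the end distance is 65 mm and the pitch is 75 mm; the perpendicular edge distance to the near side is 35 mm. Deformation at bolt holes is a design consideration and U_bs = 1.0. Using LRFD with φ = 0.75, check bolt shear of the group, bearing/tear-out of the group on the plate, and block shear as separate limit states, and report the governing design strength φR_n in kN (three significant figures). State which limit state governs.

Bolt shear: A_b = π·27²/4 = 572.6 mm²; R_n = 579 × 572.6 × 3 × 1 / 1000 = 994.5 kN → 0.75 × 994.5 = 746 kN.
Bearing: edge l_c = 50, r_n = 295.2 kN; interior l_c = 45, r_n = 265.7 kN; R_n = 295.2 + 2·265.7 = 826.6 kN → 620 kN.
Block shear: A_gv = 2580, A_nv = 1620, A_nt = 228 mm²; R_n = min(0.6F_uA_nv, 0.6F_yA_gv) + U_bs·F_u·A_nt = 492 kN → 369 kN.
Block shear governs: 369 kN.

369 kN (block shear governs)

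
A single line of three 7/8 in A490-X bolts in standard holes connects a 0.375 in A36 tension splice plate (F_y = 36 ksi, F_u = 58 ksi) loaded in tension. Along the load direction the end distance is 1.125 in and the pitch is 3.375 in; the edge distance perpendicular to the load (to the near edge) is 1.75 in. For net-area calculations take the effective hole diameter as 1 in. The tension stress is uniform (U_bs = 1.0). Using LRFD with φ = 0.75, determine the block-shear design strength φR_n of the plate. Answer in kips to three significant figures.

68.2 kips

Shear plane L_v = 1.125 + 2·3.375 = 7.875 in; A_gv = 7.875 × 0.375 = 2.953 in².
A_nv = (7.875 − 2.5·1) × 0.375 = 2.016 in².
A_nt = (1.75 − 0.5·1) × 0.375 = 0.4688 in².
0.6 F_u A_nv = 70.14 kips; 0.6 F_y A_gv = 63.79 kips → shear yielding governs the shear term.
R_n = 63.79 + 1.0 × 58 × 0.4688 = 90.97 kips.
Design strength φR_n = 0.75 × 90.97 = 68.2 kips.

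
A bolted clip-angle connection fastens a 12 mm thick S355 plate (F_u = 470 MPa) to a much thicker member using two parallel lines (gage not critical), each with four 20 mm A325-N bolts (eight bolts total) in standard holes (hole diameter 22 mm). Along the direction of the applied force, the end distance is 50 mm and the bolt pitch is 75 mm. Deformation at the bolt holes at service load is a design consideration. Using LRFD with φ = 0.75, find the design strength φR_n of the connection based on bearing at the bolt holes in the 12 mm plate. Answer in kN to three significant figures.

1610 kN

Per bolt r_n = 1.2 l_c t F_u ≤ 2.4 d t F_u; upper limit = 2.4 × 20 × 12 × 470 / 1000 = 270.7 kN.
Edge bolt: l_c = 50 − 22/2 = 39 mm → 1.2 × 39 × 12 × 470 / 1000 = 264 → r_n = 264 kN.
Interior bolts: l_c = 75 − 22 = 53 mm → 1.2 × 53 × 12 × 470 / 1000 = 358.7 → r_n = 270.7 kN.
R_n = 2 × 264 + 6 × 270.7 = 2152 kN.
Design strength φR_n = 0.75 × 2152 = 1610 kN.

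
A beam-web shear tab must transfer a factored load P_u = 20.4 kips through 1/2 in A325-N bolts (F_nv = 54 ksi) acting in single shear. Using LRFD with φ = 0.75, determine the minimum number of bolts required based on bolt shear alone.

3 bolts

A_b = π·0.5²/4 = 0.1963 in².
Per-bolt design strength φR_n = 0.75 × 54 × 0.1963 × 1 = 7.952 kips.
n ≥ 20.4 / 7.952 = 2.565 → use 3 bolts.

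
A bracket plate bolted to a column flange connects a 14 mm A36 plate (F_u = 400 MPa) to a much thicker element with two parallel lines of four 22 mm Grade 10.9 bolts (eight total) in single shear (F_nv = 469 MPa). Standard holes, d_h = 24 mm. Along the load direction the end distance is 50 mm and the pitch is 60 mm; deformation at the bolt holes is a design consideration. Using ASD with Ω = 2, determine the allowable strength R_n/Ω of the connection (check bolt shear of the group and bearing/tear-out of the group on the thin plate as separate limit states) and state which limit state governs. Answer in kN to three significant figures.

713 kN (bolt shear governs)

Bolt shear: A_b = π·22²/4 = 380.1 mm²; R_n = 469 × 380.1 × 8 × 1 / 1000 = 1426 kN → 1426 / 2 = 713 kN.
Bearing (1.2 l_c t F_u ≤ 2.4 d t F_u): upper limit = 2.4·22·14·400 / 1000 = 295.7 kN.
  Edge l_c = 50 − 24/2 = 38 → r_n = 255.4 kN; interior l_c = 60 − 24 = 36 → r_n = 241.9 kN.
  R_n,bearing = 2·255.4 + 6·241.9 = 1962 kN → 1962 / 2 = 981 kN.
Bolt shear governs: 713 kN.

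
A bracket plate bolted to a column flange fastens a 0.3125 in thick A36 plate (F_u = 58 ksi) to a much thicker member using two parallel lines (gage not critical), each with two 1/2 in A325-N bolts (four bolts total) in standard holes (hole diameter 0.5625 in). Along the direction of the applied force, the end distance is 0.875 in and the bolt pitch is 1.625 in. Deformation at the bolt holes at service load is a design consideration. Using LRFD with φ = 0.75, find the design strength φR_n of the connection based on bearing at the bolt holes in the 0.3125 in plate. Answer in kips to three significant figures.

Per bolt r_n = 1.2 l_c t F_u ≤ 2.4 d t F_u; upper limit = 2.4 × 0.5 × 0.3125 × 58 = 21.75 kips.
Edge bolt: l_c = 0.875 − 0.5625/2 = 0.5938 in → 1.2 × 0.5938 × 0.3125 × 58 = 12.91 → r_n = 12.91 kips.
Interior bolts: l_c = 1.625 − 0.5625 = 1.062 in → 1.2 × 1.062 × 0.3125 × 58 = 23.11 → r_n = 21.75 kips.
R_n = 2 × 12.91 + 2 × 21.75 = 69.33 kips.
Design strength φR_n = 0.75 × 69.33 = 52 kips.

52 kips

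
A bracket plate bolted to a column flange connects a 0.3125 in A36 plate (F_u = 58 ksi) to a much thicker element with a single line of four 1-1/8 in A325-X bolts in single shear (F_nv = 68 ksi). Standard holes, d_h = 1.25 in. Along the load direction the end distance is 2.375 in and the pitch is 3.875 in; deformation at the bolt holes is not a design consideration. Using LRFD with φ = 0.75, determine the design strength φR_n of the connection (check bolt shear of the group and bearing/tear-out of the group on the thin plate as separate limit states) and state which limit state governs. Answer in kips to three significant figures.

173 kips (bearing governs)

Bolt shear: A_b = π·1.125²/4 = 0.994 in²; R_n = 68 × 0.994 × 4 × 1 = 270.4 kips → 0.75 × 270.4 = 203 kips.
Bearing (1.5 l_c t F_u ≤ 3.0 d t F_u): upper limit = 3.0·1.125·0.3125·58 = 61.17 kips.
  Edge l_c = 2.375 − 1.25/2 = 1.75 → r_n = 47.58 kips; interior l_c = 3.875 − 1.25 = 2.625 → r_n = 61.17 kips.
  R_n,bearing = 1·47.58 + 3·61.17 = 231.1 kips → 0.75 × 231.1 = 173 kips.
Bearing governs: 173 kips.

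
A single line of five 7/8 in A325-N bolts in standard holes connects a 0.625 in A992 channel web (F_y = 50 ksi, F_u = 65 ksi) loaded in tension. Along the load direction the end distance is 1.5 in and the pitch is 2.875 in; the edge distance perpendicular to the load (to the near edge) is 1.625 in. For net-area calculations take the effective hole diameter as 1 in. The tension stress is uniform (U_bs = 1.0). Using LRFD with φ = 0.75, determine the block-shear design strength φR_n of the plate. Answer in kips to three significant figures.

Shear plane L_v = 1.5 + 4·2.875 = 13 in; A_gv = 13 × 0.625 = 8.125 in².
A_nv = (13 − 4.5·1) × 0.625 = 5.312 in².
A_nt = (1.625 − 0.5·1) × 0.625 = 0.7031 in².
0.6 F_u A_nv = 207.2 kips; 0.6 F_y A_gv = 243.8 kips → shear rupture governs the shear term.
R_n = 207.2 + 1.0 × 65 × 0.7031 = 252.9 kips.
Design strength φR_n = 0.75 × 252.9 = 190 kips.

190 kips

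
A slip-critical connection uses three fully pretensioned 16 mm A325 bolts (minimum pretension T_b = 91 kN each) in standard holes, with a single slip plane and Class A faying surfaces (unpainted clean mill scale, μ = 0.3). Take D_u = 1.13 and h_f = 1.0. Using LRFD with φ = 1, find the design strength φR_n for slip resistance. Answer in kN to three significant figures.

R_n = μ · D_u · h_f · T_b · n_s · n_b = 0.3 × 1.13 × 1.0 × 91 × 1 × 3 = 92.55 kN.
Design strength φR_n = 1 × 92.55 = 92.5 kN.

92.5 kN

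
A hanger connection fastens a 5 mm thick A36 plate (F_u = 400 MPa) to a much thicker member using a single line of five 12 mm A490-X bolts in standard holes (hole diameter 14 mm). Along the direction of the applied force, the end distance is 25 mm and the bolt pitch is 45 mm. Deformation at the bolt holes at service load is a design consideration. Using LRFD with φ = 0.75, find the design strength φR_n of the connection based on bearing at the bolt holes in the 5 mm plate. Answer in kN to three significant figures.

205 kN

Per bolt r_n = 1.2 l_c t F_u ≤ 2.4 d t F_u; upper limit = 2.4 × 12 × 5 × 400 / 1000 = 57.6 kN.
Edge bolt: l_c = 25 − 14/2 = 18 mm → 1.2 × 18 × 5 × 400 / 1000 = 43.2 → r_n = 43.2 kN.
Interior bolts: l_c = 45 − 14 = 31 mm → 1.2 × 31 × 5 × 400 / 1000 = 74.4 → r_n = 57.6 kN.
R_n = 1 × 43.2 + 4 × 57.6 = 273.6 kN.
Design strength φR_n = 0.75 × 273.6 = 205 kN.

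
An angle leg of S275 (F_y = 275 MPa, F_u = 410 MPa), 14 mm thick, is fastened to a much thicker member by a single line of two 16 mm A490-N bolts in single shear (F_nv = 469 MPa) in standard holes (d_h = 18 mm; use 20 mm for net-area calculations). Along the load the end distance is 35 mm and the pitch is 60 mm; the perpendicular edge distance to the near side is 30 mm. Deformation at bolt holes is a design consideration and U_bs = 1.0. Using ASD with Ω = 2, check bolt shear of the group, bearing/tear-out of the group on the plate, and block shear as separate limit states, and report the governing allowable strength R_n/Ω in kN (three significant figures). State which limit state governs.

Bolt shear: A_b = π·16²/4 = 201.1 mm²; R_n = 469 × 201.1 × 2 × 1 / 1000 = 188.6 kN → 188.6 / 2 = 94.3 kN.
Bearing: edge l_c = 26, r_n = 179.1 kN; interior l_c = 42, r_n = 220.4 kN; R_n = 179.1 + 1·220.4 = 399.5 kN → 200 kN.
Block shear: A_gv = 1330, A_nv = 910, A_nt = 280 mm²; R_n = min(0.6F_uA_nv, 0.6F_yA_gv) + U_bs·F_u·A_nt = 334.2 kN → 167 kN.
Bolt shear governs: 94.3 kN.

94.3 kN (bolt shear governs)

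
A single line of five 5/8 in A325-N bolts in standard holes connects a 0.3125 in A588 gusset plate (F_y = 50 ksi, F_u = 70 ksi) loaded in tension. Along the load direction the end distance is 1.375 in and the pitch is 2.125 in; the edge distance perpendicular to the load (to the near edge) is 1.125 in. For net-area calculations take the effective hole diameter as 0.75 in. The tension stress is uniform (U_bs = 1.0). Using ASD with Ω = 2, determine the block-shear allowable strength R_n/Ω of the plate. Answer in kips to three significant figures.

Shear plane L_v = 1.375 + 4·2.125 = 9.875 in; A_gv = 9.875 × 0.3125 = 3.086 in².
A_nv = (9.875 − 4.5·0.75) × 0.3125 = 2.031 in².
A_nt = (1.125 − 0.5·0.75) × 0.3125 = 0.2344 in².
0.6 F_u A_nv = 85.31 kips; 0.6 F_y A_gv = 92.58 kips → shear rupture governs the shear term.
R_n = 85.31 + 1.0 × 70 × 0.2344 = 101.7 kips.
Allowable strength R_n/Ω = 101.7 / 2 = 50.9 kips.

50.9 kips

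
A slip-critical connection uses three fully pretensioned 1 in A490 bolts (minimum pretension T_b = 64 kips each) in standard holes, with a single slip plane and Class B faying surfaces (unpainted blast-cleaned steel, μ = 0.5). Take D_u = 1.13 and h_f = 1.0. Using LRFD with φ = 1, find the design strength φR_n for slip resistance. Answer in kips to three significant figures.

R_n = μ · D_u · h_f · T_b · n_s · n_b = 0.5 × 1.13 × 1.0 × 64 × 1 × 3 = 108.5 kips.
Design strength φR_n = 1 × 108.5 = 108 kips.

108 kips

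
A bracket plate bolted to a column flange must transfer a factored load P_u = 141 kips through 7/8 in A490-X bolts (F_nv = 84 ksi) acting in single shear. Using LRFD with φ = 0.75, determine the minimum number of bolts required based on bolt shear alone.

A_b = π·0.875²/4 = 0.6013 in².
Per-bolt design strength φR_n = 0.75 × 84 × 0.6013 × 1 = 37.88 kips.
n ≥ 141 / 37.88 = 3.722 → use 4 bolts.

4 bolts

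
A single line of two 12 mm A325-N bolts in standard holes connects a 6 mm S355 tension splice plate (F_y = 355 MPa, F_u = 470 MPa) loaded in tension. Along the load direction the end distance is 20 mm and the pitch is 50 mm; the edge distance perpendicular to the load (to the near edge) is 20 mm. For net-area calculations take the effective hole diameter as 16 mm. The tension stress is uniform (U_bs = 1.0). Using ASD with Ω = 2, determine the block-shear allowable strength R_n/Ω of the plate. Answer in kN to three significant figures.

55.8 kN

Shear plane L_v = 20 + 1·50 = 70 mm; A_gv = 70 × 6 = 420 mm².
A_nv = (70 − 1.5·16) × 6 = 276 mm².
A_nt = (20 − 0.5·16) × 6 = 72 mm².
0.6 F_u A_nv = 77.83 kN; 0.6 F_y A_gv = 89.46 kN → shear rupture governs the shear term.
R_n = 77.83 + 1.0 × 470 × 72 / 1000 = 111.7 kN.
Allowable strength R_n/Ω = 111.7 / 2 = 55.8 kN.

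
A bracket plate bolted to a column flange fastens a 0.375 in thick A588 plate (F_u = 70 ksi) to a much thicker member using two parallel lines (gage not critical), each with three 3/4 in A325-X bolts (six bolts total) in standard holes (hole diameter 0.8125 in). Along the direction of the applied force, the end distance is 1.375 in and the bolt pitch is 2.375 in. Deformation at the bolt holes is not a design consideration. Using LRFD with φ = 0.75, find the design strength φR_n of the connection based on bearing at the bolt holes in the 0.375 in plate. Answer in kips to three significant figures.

Per bolt r_n = 1.5 l_c t F_u ≤ 3.0 d t F_u; upper limit = 3.0 × 0.75 × 0.375 × 70 = 59.06 kips.
Edge bolt: l_c = 1.375 − 0.8125/2 = 0.9688 in → 1.5 × 0.9688 × 0.375 × 70 = 38.14 → r_n = 38.14 kips.
Interior bolts: l_c = 2.375 − 0.8125 = 1.562 in → 1.5 × 1.562 × 0.375 × 70 = 61.52 → r_n = 59.06 kips.
R_n = 2 × 38.14 + 4 × 59.06 = 312.5 kips.
Design strength φR_n = 0.75 × 312.5 = 234 kips.

234 kips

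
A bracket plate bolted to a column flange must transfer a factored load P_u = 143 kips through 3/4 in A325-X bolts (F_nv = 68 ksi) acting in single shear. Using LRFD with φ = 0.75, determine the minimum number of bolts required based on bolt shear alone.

7 bolts

A_b = π·0.75²/4 = 0.4418 in².
Per-bolt design strength φR_n = 0.75 × 68 × 0.4418 × 1 = 22.53 kips.
n ≥ 143 / 22.53 = 6.347 → use 7 bolts.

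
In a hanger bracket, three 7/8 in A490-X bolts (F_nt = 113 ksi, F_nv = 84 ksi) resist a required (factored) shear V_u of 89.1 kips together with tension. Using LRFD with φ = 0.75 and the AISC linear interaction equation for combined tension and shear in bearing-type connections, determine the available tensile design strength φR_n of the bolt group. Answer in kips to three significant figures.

A_b = π·0.875²/4 = 0.6013 in²; f_rv = 89.1 / (3 × 0.6013) = 49.39 ksi.
F'_nt = 1.3 F_nt − (F_nt / φF_nv) f_rv = 1.3·113 − (113/(0.75·84))·49.39 = 58.31 ksi, capped at F_nt → F'_nt = 58.31 ksi.
R_n = F'_nt · A_b · n = 58.31 × 0.6013 × 3 = 105.2 kips.
Design strength φR_n = 0.75 × 105.2 = 78.9 kips.

78.9 kips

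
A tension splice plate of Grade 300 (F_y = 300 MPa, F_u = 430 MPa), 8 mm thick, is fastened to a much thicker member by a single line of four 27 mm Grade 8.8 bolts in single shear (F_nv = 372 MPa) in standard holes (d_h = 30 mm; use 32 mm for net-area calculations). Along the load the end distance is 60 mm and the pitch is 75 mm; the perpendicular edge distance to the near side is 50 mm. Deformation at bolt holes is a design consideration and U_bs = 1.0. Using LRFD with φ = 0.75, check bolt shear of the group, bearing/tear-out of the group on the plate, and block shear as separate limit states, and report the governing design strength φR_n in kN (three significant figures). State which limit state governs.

Bolt shear: A_b = π·27²/4 = 572.6 mm²; R_n = 372 × 572.6 × 4 × 1 / 1000 = 852 kN → 0.75 × 852 = 639 kN.
Bearing: edge l_c = 45, r_n = 185.8 kN; interior l_c = 45, r_n = 185.8 kN; R_n = 185.8 + 3·185.8 = 743 kN → 557 kN.
Block shear: A_gv = 2280, A_nv = 1384, A_nt = 272 mm²; R_n = min(0.6F_uA_nv, 0.6F_yA_gv) + U_bs·F_u·A_nt = 474 kN → 356 kN.
Block shear governs: 356 kN.

356 kN (block shear governs)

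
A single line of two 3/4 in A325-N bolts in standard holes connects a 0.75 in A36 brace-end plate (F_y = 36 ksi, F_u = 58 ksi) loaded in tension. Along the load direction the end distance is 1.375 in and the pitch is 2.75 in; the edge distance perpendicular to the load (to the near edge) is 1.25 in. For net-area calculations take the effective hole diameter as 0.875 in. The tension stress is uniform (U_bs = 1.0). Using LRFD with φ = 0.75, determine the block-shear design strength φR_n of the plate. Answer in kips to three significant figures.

Shear plane L_v = 1.375 + 1·2.75 = 4.125 in; A_gv = 4.125 × 0.75 = 3.094 in².
A_nv = (4.125 − 1.5·0.875) × 0.75 = 2.109 in².
A_nt = (1.25 − 0.5·0.875) × 0.75 = 0.6094 in².
0.6 F_u A_nv = 73.41 kips; 0.6 F_y A_gv = 66.82 kips → shear yielding governs the shear term.
R_n = 66.82 + 1.0 × 58 × 0.6094 = 102.2 kips.
Design strength φR_n = 0.75 × 102.2 = 76.6 kips.

76.6 kips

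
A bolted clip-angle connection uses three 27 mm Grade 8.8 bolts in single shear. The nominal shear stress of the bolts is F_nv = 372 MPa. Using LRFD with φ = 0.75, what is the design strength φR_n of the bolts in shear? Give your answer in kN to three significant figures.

479 kN

A_b = π × 27² / 4 = 572.6 mm².
R_n = F_nv · A_b · n · n_s = 372 × 572.6 × 3 × 1 / 1000 = 639 kN.
Design strength φR_n = 0.75 × 639 = 479 kN.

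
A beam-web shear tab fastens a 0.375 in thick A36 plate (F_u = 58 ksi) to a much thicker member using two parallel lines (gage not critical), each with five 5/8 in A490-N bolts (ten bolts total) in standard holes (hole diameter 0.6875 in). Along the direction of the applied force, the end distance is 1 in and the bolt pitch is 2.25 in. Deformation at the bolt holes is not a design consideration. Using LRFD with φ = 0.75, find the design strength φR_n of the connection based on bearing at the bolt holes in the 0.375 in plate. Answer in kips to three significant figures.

277 kips

Per bolt r_n = 1.5 l_c t F_u ≤ 3.0 d t F_u; upper limit = 3.0 × 0.625 × 0.375 × 58 = 40.78 kips.
Edge bolt: l_c = 1 − 0.6875/2 = 0.6562 in → 1.5 × 0.6562 × 0.375 × 58 = 21.41 → r_n = 21.41 kips.
Interior bolts: l_c = 2.25 − 0.6875 = 1.562 in → 1.5 × 1.562 × 0.375 × 58 = 50.98 → r_n = 40.78 kips.
R_n = 2 × 21.41 + 8 × 40.78 = 369.1 kips.
Design strength φR_n = 0.75 × 369.1 = 277 kips.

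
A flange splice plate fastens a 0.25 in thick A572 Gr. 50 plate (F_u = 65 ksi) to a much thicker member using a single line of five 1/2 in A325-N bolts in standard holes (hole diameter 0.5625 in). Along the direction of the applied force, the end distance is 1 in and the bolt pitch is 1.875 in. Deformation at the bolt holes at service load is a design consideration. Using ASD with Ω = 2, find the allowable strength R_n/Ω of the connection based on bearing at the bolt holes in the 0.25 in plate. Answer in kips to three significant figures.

Per bolt r_n = 1.2 l_c t F_u ≤ 2.4 d t F_u; upper limit = 2.4 × 0.5 × 0.25 × 65 = 19.5 kips.
Edge bolt: l_c = 1 − 0.5625/2 = 0.7188 in → 1.2 × 0.7188 × 0.25 × 65 = 14.02 → r_n = 14.02 kips.
Interior bolts: l_c = 1.875 − 0.5625 = 1.312 in → 1.2 × 1.312 × 0.25 × 65 = 25.59 → r_n = 19.5 kips.
R_n = 1 × 14.02 + 4 × 19.5 = 92.02 kips.
Allowable strength R_n/Ω = 92.02 / 2 = 46 kips.

46 kips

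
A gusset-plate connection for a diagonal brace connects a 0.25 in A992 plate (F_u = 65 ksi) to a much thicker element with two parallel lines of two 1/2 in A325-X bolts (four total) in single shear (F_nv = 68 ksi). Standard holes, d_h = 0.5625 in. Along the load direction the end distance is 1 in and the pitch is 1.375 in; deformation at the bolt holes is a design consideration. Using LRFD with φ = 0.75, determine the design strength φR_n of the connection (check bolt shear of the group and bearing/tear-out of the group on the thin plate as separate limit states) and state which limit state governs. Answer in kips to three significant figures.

Bolt shear: A_b = π·0.5²/4 = 0.1963 in²; R_n = 68 × 0.1963 × 4 × 1 = 53.41 kips → 0.75 × 53.41 = 40.1 kips.
Bearing (1.2 l_c t F_u ≤ 2.4 d t F_u): upper limit = 2.4·0.5·0.25·65 = 19.5 kips.
  Edge l_c = 1 − 0.5625/2 = 0.7188 → r_n = 14.02 kips; interior l_c = 1.375 − 0.5625 = 0.8125 → r_n = 15.84 kips.
  R_n,bearing = 2·14.02 + 2·15.84 = 59.72 kips → 0.75 × 59.72 = 44.8 kips.
Bolt shear governs: 40.1 kips.

40.1 kips (bolt shear governs)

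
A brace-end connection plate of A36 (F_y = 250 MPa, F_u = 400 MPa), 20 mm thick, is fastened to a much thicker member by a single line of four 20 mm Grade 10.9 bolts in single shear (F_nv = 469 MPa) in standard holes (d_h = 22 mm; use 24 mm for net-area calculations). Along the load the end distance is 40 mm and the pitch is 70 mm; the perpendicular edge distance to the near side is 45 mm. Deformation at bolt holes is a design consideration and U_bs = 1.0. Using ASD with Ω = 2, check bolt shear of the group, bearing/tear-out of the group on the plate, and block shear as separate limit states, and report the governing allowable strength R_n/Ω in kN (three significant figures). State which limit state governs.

Bolt shear: A_b = π·20²/4 = 314.2 mm²; R_n = 469 × 314.2 × 4 × 1 / 1000 = 589.4 kN → 589.4 / 2 = 295 kN.
Bearing: edge l_c = 29, r_n = 278.4 kN; interior l_c = 48, r_n = 384 kN; R_n = 278.4 + 3·384 = 1430 kN → 715 kN.
Block shear: A_gv = 5000, A_nv = 3320, A_nt = 660 mm²; R_n = min(0.6F_uA_nv, 0.6F_yA_gv) + U_bs·F_u·A_nt = 1014 kN → 507 kN.
Bolt shear governs: 295 kN.

295 kN (bolt shear governs)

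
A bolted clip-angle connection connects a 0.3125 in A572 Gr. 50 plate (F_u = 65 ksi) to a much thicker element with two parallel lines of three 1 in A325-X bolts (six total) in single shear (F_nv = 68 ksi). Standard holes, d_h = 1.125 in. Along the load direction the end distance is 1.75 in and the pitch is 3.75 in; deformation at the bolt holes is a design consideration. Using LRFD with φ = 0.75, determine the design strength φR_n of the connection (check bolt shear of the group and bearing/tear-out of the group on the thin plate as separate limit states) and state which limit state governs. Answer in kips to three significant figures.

Bolt shear: A_b = π·1²/4 = 0.7854 in²; R_n = 68 × 0.7854 × 6 × 1 = 320.4 kips → 0.75 × 320.4 = 240 kips.
Bearing (1.2 l_c t F_u ≤ 2.4 d t F_u): upper limit = 2.4·1·0.3125·65 = 48.75 kips.
  Edge l_c = 1.75 − 1.125/2 = 1.188 → r_n = 28.95 kips; interior l_c = 3.75 − 1.125 = 2.625 → r_n = 48.75 kips.
  R_n,bearing = 2·28.95 + 4·48.75 = 252.9 kips → 0.75 × 252.9 = 190 kips.
Bearing governs: 190 kips.

190 kips (bearing governs)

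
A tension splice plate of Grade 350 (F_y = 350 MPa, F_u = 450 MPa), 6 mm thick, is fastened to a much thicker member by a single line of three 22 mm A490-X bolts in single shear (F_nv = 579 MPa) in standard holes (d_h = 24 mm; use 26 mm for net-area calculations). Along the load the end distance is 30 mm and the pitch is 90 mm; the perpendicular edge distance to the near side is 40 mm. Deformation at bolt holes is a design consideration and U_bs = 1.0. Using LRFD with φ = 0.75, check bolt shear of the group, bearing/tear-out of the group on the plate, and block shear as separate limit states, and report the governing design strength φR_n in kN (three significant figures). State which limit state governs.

Bolt shear: A_b = π·22²/4 = 380.1 mm²; R_n = 579 × 380.1 × 3 × 1 / 1000 = 660.3 kN → 0.75 × 660.3 = 495 kN.
Bearing: edge l_c = 18, r_n = 58.32 kN; interior l_c = 66, r_n = 142.6 kN; R_n = 58.32 + 2·142.6 = 343.4 kN → 258 kN.
Block shear: A_gv = 1260, A_nv = 870, A_nt = 162 mm²; R_n = min(0.6F_uA_nv, 0.6F_yA_gv) + U_bs·F_u·A_nt = 307.8 kN → 231 kN.
Block shear governs: 231 kN.

231 kN (block shear governs)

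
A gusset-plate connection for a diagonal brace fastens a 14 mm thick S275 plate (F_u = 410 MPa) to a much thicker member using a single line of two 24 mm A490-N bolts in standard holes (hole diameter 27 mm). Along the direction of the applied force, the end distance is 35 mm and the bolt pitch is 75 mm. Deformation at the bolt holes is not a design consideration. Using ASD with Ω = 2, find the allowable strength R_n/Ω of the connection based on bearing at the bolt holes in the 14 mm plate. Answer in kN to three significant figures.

Per bolt r_n = 1.5 l_c t F_u ≤ 3.0 d t F_u; upper limit = 3.0 × 24 × 14 × 410 / 1000 = 413.3 kN.
Edge bolt: l_c = 35 − 27/2 = 21.5 mm → 1.5 × 21.5 × 14 × 410 / 1000 = 185.1 → r_n = 185.1 kN.
Interior bolts: l_c = 75 − 27 = 48 mm → 1.5 × 48 × 14 × 410 / 1000 = 413.3 → r_n = 413.3 kN.
R_n = 1 × 185.1 + 1 × 413.3 = 598.4 kN.
Allowable strength R_n/Ω = 598.4 / 2 = 299 kN.

299 kN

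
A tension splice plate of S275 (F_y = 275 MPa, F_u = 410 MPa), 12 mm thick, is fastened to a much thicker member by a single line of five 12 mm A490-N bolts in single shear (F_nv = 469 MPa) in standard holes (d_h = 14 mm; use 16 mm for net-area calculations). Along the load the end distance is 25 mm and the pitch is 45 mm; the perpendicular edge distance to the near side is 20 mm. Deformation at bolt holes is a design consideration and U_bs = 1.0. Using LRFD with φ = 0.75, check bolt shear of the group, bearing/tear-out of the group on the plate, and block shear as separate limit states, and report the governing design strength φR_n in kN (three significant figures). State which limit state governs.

Bolt shear: A_b = π·12²/4 = 113.1 mm²; R_n = 469 × 113.1 × 5 × 1 / 1000 = 265.2 kN → 0.75 × 265.2 = 199 kN.
Bearing: edge l_c = 18, r_n = 106.3 kN; interior l_c = 31, r_n = 141.7 kN; R_n = 106.3 + 4·141.7 = 673.1 kN → 505 kN.
Block shear: A_gv = 2460, A_nv = 1596, A_nt = 144 mm²; R_n = min(0.6F_uA_nv, 0.6F_yA_gv) + U_bs·F_u·A_nt = 451.7 kN → 339 kN.
Bolt shear governs: 199 kN.

199 kN (bolt shear governs)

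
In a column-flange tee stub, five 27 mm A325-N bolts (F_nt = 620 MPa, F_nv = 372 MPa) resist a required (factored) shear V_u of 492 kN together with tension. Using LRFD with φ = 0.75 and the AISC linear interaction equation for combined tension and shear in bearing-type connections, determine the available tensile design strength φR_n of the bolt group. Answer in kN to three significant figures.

911 kN

A_b = π·27²/4 = 572.6 mm²; f_rv = 492 × 1000 / (5 × 572.6) = 171.9 MPa.
F'_nt = 1.3 F_nt − (F_nt / φF_nv) f_rv = 1.3·620 − (620/(0.75·372))·171.9 = 424.1 MPa, capped at F_nt → F'_nt = 424.1 MPa.
R_n = F'_nt · A_b · n = 424.1 × 572.6 × 5 / 1000 = 1214 kN.
Design strength φR_n = 0.75 × 1214 = 911 kN.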